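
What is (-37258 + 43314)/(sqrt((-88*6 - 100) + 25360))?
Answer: 3028*sqrt(687)/2061 ≈ 38.508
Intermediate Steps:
(-37258 + 43314)/(sqrt((-88*6 - 100) + 25360)) = 6056/(sqrt((-528 - 100) + 25360)) = 6056/(sqrt(-628 + 25360)) = 6056/(sqrt(24732)) = 6056/((6*sqrt(687))) = 6056*(sqrt(687)/4122) = 3028*sqrt(687)/2061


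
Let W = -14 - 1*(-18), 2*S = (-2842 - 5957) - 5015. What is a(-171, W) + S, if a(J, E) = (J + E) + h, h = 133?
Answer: -6941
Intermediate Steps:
S = -6907 (S = ((-2842 - 5957) - 5015)/2 = (-8799 - 5015)/2 = (½)*(-13814) = -6907)
W = 4 (W = -14 + 18 = 4)
a(J, E) = 133 + E + J (a(J, E) = (J + E) + 133 = (E + J) + 133 = 133 + E + J)
a(-171, W) + S = (133 + 4 - 171) - 6907 = -34 - 6907 = -6941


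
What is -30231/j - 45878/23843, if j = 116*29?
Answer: -7744525/709804 ≈ -10.911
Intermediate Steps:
j = 3364
-30231/j - 45878/23843 = -30231/3364 - 45878/23843 = -30231*1/3364 - 45878*1/23843 = -30231/3364 - 406/211 = -7744525/709804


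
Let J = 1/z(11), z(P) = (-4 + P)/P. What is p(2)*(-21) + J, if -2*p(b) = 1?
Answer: 169/14 ≈ 12.071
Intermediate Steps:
z(P) = (-4 + P)/P
p(b) = -1/2 (p(b) = -1/2*1 = -1/2)
J = 11/7 (J = 1/((-4 + 11)/11) = 1/((1/11)*7) = 1/(7/11) = 11/7 ≈ 1.5714)
p(2)*(-21) + J = -1/2*(-21) + 11/7 = 21/2 + 11/7 = 169/14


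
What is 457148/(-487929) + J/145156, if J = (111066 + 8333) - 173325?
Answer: -46334917171/35412910962 ≈ -1.3084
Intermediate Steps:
J = -53926 (J = 119399 - 173325 = -53926)
457148/(-487929) + J/145156 = 457148/(-487929) - 53926/145156 = 457148*(-1/487929) - 53926*1/145156 = -457148/487929 - 26963/72578 = -46334917171/35412910962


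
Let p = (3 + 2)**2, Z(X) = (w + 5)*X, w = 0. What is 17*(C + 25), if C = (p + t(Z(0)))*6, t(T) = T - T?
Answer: 2975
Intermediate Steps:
Z(X) = 5*X (Z(X) = (0 + 5)*X = 5*X)
t(T) = 0
p = 25 (p = 5**2 = 25)
C = 150 (C = (25 + 0)*6 = 25*6 = 150)
17*(C + 25) = 17*(150 + 25) = 17*175 = 2975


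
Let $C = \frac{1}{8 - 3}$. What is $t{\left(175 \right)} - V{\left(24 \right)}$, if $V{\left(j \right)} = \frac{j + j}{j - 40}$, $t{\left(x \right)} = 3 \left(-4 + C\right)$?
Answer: $- \frac{42}{5} \approx -8.4$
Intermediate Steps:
$C = \frac{1}{5} \approx 0.2$
$t{\left(x \right)} = - \frac{57}{5}$ ($t{\left(x \right)} = 3 \left(-4 + \frac{1}{5}\right) = 3 \left(- \frac{19}{5}\right) = - \frac{57}{5}$)
$V{\left(j \right)} = \frac{2 j}{-40 + j}$
$t{\left(175 \right)} - V{\left(24 \right)} = - \frac{57}{5} - 2 \cdot 24 \frac{1}{-40 + 24} = - \frac{57}{5} - 2 \cdot 24 \frac{1}{-16} = - \frac{57}{5} - 2 \cdot 24 \left(- \frac{1}{16}\right) = - \frac{57}{5} - -3 = - \frac{57}{5} + 3 = - \frac{42}{5}$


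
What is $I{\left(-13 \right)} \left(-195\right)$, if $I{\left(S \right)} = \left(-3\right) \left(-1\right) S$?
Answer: $7605$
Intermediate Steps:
$I{\left(S \right)} = 3 S$
$I{\left(-13 \right)} \left(-195\right) = 3 \left(-13\right) \left(-195\right) = \left(-39\right) \left(-195\right) = 7605$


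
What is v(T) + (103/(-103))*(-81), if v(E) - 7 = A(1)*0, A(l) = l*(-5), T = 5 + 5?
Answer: 88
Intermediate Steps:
T = 10
A(l) = -5*l
v(E) = 7 (v(E) = 7 - 5*1*0 = 7 - 5*0 = 7 + 0 = 7)
v(T) + (103/(-103))*(-81) = 7 + (103/(-103))*(-81) = 7 + (103*(-1/103))*(-81) = 7 - 1*(-81) = 7 + 81 = 88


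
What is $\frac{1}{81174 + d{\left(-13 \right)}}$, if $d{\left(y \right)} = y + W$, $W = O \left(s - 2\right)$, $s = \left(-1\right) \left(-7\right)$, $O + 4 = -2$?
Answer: $\frac{1}{81131} \approx 1.2326 \cdot 10^{-5}$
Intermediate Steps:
$O = -6$ ($O = -4 - 2 = -6$)
$s = 7$
$W = -30$ ($W = - 6 \left(7 - 2\right) = \left(-6\right) 5 = -30$)
$d{\left(y \right)} = -30 + y$ ($d{\left(y \right)} = y - 30 = -30 + y$)
$\frac{1}{81174 + d{\left(-13 \right)}} = \frac{1}{81174 - 43} = \frac{1}{81131}$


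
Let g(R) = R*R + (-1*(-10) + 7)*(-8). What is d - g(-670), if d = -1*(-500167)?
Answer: 51403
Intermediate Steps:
d = 500167
g(R) = -136 + R² (g(R) = R² + (10 + 7)*(-8) = R² + 17*(-8) = R² - 136 = -136 + R²)
d - g(-670) = 500167 - (-136 + (-670)²) = 500167 - (-136 + 448900) = 500167 - 1*448764 = 500167 - 448764 = 51403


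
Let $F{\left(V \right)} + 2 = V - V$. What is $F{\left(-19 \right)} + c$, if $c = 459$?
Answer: $457$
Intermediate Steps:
$F{\left(V \right)} = -2$ ($F{\left(V \right)} = -2 + \left(V - V\right) = -2 + 0 = -2$)
$F{\left(-19 \right)} + c = -2 + 459 = 457$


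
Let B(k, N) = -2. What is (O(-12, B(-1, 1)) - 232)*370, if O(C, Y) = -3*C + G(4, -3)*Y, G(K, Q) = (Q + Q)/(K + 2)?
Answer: -71780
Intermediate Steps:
G(K, Q) = 2*Q/(2 + K) (G(K, Q) = (2*Q)/(2 + K) = 2*Q/(2 + K))
O(C, Y) = -Y - 3*C (O(C, Y) = -3*C + (2*(-3)/(2 + 4))*Y = -3*C + (2*(-3)/6)*Y = -3*C + (2*(-3)*(⅙))*Y = -3*C - Y = -Y - 3*C)
(O(-12, B(-1, 1)) - 232)*370 = ((-1*(-2) - 3*(-12)) - 232)*370 = ((2 + 36) - 232)*370 = (38 - 232)*370 = -194*370 = -71780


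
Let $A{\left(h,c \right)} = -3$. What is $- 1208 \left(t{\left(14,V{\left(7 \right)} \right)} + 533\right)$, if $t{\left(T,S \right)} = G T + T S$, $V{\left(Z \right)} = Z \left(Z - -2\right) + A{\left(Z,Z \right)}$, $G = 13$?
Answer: $-1878440$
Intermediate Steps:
$V{\left(Z \right)} = -3 + Z \left(2 + Z\right)$ ($V{\left(Z \right)} = Z \left(Z - -2\right) - 3 = Z \left(Z + 2\right) - 3 = Z \left(2 + Z\right) - 3 = -3 + Z \left(2 + Z\right)$)
$t{\left(T,S \right)} = 13 T + S T$ ($t{\left(T,S \right)} = 13 T + T S = 13 T + S T$)
$- 1208 \left(t{\left(14,V{\left(7 \right)} \right)} + 533\right) = - 1208 \left(14 \left(13 + \left(-3 + 7^{2} + 2 \cdot 7\right)\right) + 533\right) = - 1208 \left(14 \left(13 + \left(-3 + 49 + 14\right)\right) + 533\right) = - 1208 \left(14 \left(13 + 60\right) + 533\right) = - 1208 \left(14 \cdot 73 + 533\right) = - 1208 \left(1022 + 533\right) = \left(-1208\right) 1555 = -1878440$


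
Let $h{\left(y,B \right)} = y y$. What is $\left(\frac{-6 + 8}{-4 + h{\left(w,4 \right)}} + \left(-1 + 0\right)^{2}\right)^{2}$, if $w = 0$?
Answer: $\frac{1}{4} \approx 0.25$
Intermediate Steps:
$h{\left(y,B \right)} = y^{2}$
$\left(\frac{-6 + 8}{-4 + h{\left(w,4 \right)}} + \left(-1 + 0\right)^{2}\right)^{2} = \left(\frac{-6 + 8}{-4 + 0^{2}} + \left(-1 + 0\right)^{2}\right)^{2} = \left(\frac{2}{-4 + 0} + \left(-1\right)^{2}\right)^{2} = \left(\frac{2}{-4} + 1\right)^{2} = \left(2 \left(- \frac{1}{4}\right) + 1\right)^{2} = \left(- \frac{1}{2} + 1\right)^{2} = \left(\frac{1}{2}\right)^{2} = \frac{1}{4}$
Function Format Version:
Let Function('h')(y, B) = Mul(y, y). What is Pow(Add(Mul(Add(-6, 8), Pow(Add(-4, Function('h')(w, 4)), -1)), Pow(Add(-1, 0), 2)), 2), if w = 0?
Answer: Rational(1, 4) ≈ 0.25000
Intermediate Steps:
Function('h')(y, B) = Pow(y, 2)
Pow(Add(Mul(Add(-6, 8), Pow(Add(-4, Function('h')(w, 4)), -1)), Pow(Add(-1, 0), 2)), 2) = Pow(Add(Mul(Add(-6, 8), Pow(Add(-4, Pow(0, 2)), -1)), Pow(Add(-1, 0), 2)), 2) = Pow(Add(Mul(2, Pow(Add(-4, 0), -1)), Pow(-1, 2)), 2) = Pow(Add(Mul(2, Pow(-4, -1)), 1), 2) = Pow(Add(Mul(2, Rational(-1, 4)), 1), 2) = Pow(Add(Rational(-1, 2), 1), 2) = Pow(Rational(1, 2), 2) = Rational(1, 4)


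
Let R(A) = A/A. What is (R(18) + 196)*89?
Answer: 17533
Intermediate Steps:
R(A) = 1
(R(18) + 196)*89 = (1 + 196)*89 = 197*89 = 17533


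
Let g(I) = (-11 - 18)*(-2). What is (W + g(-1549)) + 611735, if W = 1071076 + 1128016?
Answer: 2810885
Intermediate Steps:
W = 2199092
g(I) = 58 (g(I) = -29*(-2) = 58)
(W + g(-1549)) + 611735 = (2199092 + 58) + 611735 = 2199150 + 611735 = 2810885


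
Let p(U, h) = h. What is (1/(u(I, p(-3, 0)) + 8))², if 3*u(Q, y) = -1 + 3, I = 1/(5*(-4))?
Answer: 9/676 ≈ 0.013314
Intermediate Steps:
I = -1/20 (I = 1/(-20) = -1/20 ≈ -0.050000)
u(Q, y) = ⅔ (u(Q, y) = (-1 + 3)/3 = (⅓)*2 = ⅔)
(1/(u(I, p(-3, 0)) + 8))² = (1/(⅔ + 8))² = (1/(26/3))² = (3/26)² = 9/676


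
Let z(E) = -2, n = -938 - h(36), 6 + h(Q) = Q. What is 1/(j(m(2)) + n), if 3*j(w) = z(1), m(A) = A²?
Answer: -3/2906 ≈ -0.0010323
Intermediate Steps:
h(Q) = -6 + Q
n = -968 (n = -938 - (-6 + 36) = -938 - 1*30 = -938 - 30 = -968)
j(w) = -⅔ (j(w) = (⅓)*(-2) = -⅔)
1/(j(m(2)) + n) = 1/(-⅔ - 968) = 1/(-2906/3) = -3/2906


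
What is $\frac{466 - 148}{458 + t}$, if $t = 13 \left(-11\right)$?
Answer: $\frac{106}{105} \approx 1.0095$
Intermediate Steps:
$t = -143$
$\frac{466 - 148}{458 + t} = \frac{466 - 148}{458 - 143} = \frac{318}{315} = 318 \cdot \frac{1}{315} = \frac{106}{105}$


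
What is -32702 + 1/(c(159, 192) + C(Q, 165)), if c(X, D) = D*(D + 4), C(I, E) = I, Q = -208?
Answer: -1223839647/37424 ≈ -32702.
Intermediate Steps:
c(X, D) = D*(4 + D)
-32702 + 1/(c(159, 192) + C(Q, 165)) = -32702 + 1/(192*(4 + 192) - 208) = -32702 + 1/(192*196 - 208) = -32702 + 1/(37632 - 208) = -32702 + 1/37424 = -1223839647/37424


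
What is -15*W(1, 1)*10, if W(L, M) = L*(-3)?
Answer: 450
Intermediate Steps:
W(L, M) = -3*L
-15*W(1, 1)*10 = -(-45)*10 = -15*(-3)*10 = 45*10 = 450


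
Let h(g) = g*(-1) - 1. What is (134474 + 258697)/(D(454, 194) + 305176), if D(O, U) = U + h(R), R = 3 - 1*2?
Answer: 393171/305368 ≈ 1.2875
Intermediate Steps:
R = 1 (R = 3 - 2 = 1)
h(g) = -1 - g (h(g) = -g - 1 = -1 - g)
D(O, U) = -2 + U (D(O, U) = U + (-1 - 1*1) = U + (-1 - 1) = U - 2 = -2 + U)
(134474 + 258697)/(D(454, 194) + 305176) = (134474 + 258697)/((-2 + 194) + 305176) = 393171/(192 + 305176) = 393171/305368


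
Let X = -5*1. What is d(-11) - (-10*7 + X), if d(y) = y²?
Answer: 196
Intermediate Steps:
X = -5
d(-11) - (-10*7 + X) = (-11)² - (-10*7 - 5) = 121 - (-70 - 5) = 121 - 1*(-75) = 121 + 75 = 196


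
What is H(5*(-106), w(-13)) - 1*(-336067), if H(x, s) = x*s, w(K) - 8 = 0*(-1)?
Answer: 331827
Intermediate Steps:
w(K) = 8 (w(K) = 8 + 0*(-1) = 8 + 0 = 8)
H(x, s) = s*x
H(5*(-106), w(-13)) - 1*(-336067) = 8*(5*(-106)) - 1*(-336067) = 8*(-530) + 336067 = -4240 + 336067 = 331827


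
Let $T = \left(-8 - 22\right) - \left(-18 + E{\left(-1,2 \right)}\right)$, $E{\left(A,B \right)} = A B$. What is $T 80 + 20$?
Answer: $-780$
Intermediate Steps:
$T = -10$ ($T = \left(-8 - 22\right) + \left(18 - \left(-1\right) 2\right) = -30 + \left(18 - -2\right) = -30 + \left(18 + 2\right) = -30 + 20 = -10$)
$T 80 + 20 = \left(-10\right) 80 + 20 = -800 + 20 = -780$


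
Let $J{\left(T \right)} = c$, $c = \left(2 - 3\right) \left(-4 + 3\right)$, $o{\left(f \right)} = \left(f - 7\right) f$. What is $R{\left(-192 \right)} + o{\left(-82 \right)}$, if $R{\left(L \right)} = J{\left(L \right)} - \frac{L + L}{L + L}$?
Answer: $7298$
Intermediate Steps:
$o{\left(f \right)} = f \left(-7 + f\right)$ ($o{\left(f \right)} = \left(-7 + f\right) f = f \left(-7 + f\right)$)
$c = 1$ ($c = \left(-1\right) \left(-1\right) = 1$)
$J{\left(T \right)} = 1$
$R{\left(L \right)} = 0$ ($R{\left(L \right)} = 1 - \frac{L + L}{L + L} = 1 - \frac{2 L}{2 L} = 1 - 2 L \frac{1}{2 L} = 1 - 1 = 0$)
$R{\left(-192 \right)} + o{\left(-82 \right)} = 0 - 82 \left(-7 - 82\right) = 0 - -7298 = 0 + 7298 = 7298$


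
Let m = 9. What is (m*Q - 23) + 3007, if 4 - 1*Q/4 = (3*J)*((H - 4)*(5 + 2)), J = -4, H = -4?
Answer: -21064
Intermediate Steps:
Q = -2672 (Q = 16 - 4*3*(-4)*(-4 - 4)*(5 + 2) = 16 - (-48)*(-8*7) = 16 - (-48)*(-56) = 16 - 4*672 = 16 - 2688 = -2672)
(m*Q - 23) + 3007 = (9*(-2672) - 23) + 3007 = (-24048 - 23) + 3007 = -24071 + 3007 = -21064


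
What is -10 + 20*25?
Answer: 490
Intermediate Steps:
-10 + 20*25 = -10 + 500 = 490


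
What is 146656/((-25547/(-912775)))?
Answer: 133863930400/25547 ≈ 5.2399e+6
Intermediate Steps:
146656/((-25547/(-912775))) = 146656/((-25547*(-1)/912775)) = 146656/((-1*(-25547/912775))) = 146656/(25547/912775) = 146656*(912775/25547) = 133863930400/25547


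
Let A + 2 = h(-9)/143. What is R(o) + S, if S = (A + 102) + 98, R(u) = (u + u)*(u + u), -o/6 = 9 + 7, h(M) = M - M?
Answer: 37062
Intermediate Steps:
h(M) = 0
o = -96 (o = -6*(9 + 7) = -6*16 = -96)
R(u) = 4*u**2 (R(u) = (2*u)*(2*u) = 4*u**2)
A = -2 (A = -2 + 0/143 = -2 + 0*(1/143) = -2 + 0 = -2)
S = 198 (S = (-2 + 102) + 98 = 100 + 98 = 198)
R(o) + S = 4*(-96)**2 + 198 = 4*9216 + 198 = 36864 + 198 = 37062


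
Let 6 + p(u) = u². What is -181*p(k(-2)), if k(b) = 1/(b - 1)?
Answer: 9593/9 ≈ 1065.9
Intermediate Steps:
k(b) = 1/(-1 + b)
p(u) = -6 + u²
-181*p(k(-2)) = -181*(-6 + (1/(-1 - 2))²) = -181*(-6 + (1/(-3))²) = -181*(-6 + (-⅓)²) = -181*(-6 + ⅑) = -181*(-53/9) = 9593/9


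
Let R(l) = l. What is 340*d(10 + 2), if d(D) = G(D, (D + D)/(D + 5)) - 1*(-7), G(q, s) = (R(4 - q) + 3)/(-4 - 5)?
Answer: 23120/9 ≈ 2568.9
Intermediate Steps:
G(q, s) = -7/9 + q/9 (G(q, s) = ((4 - q) + 3)/(-4 - 5) = (7 - q)/(-9) = (7 - q)*(-⅑) = -7/9 + q/9)
d(D) = 56/9 + D/9 (d(D) = (-7/9 + D/9) - 1*(-7) = (-7/9 + D/9) + 7 = 56/9 + D/9)
340*d(10 + 2) = 340*(56/9 + (10 + 2)/9) = 340*(56/9 + (⅑)*12) = 340*(56/9 + 4/3) = 340*(68/9) = 23120/9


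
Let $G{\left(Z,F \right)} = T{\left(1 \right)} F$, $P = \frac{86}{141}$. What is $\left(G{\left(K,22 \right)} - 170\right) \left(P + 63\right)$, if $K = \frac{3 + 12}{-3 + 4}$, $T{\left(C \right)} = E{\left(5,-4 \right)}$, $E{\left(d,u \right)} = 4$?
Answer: $- \frac{735458}{141} \approx -5216.0$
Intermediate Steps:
$T{\left(C \right)} = 4$
$P = \frac{86}{141}$ ($P = 86 \cdot \frac{1}{141} = \frac{86}{141} \approx 0.60993$)
$K = 15$ ($K = \frac{15}{1} = 15 \cdot 1 = 15$)
$G{\left(Z,F \right)} = 4 F$
$\left(G{\left(K,22 \right)} - 170\right) \left(P + 63\right) = \left(4 \cdot 22 - 170\right) \left(\frac{86}{141} + 63\right) = \left(88 - 170\right) \frac{8969}{141} = \left(-82\right) \frac{8969}{141} = - \frac{735458}{141}$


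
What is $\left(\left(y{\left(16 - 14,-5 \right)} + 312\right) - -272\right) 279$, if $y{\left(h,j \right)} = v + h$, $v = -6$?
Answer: $161820$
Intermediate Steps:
$y{\left(h,j \right)} = -6 + h$
$\left(\left(y{\left(16 - 14,-5 \right)} + 312\right) - -272\right) 279 = \left(\left(\left(-6 + \left(16 - 14\right)\right) + 312\right) - -272\right) 279 = \left(\left(\left(-6 + \left(16 - 14\right)\right) + 312\right) + 272\right) 279 = \left(\left(\left(-6 + 2\right) + 312\right) + 272\right) 279 = \left(\left(-4 + 312\right) + 272\right) 279 = \left(308 + 272\right) 279 = 580 \cdot 279 = 161820$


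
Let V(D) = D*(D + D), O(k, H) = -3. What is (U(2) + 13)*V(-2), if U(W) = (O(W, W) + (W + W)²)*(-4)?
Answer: -312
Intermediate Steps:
U(W) = 12 - 16*W² (U(W) = (-3 + (W + W)²)*(-4) = (-3 + (2*W)²)*(-4) = (-3 + 4*W²)*(-4) = 12 - 16*W²)
V(D) = 2*D² (V(D) = D*(2*D) = 2*D²)
(U(2) + 13)*V(-2) = ((12 - 16*2²) + 13)*(2*(-2)²) = ((12 - 16*4) + 13)*(2*4) = ((12 - 64) + 13)*8 = (-52 + 13)*8 = -39*8 = -312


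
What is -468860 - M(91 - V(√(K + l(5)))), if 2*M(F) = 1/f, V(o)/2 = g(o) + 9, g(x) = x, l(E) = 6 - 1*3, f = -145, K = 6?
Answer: -135969399/290 ≈ -4.6886e+5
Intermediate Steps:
l(E) = 3 (l(E) = 6 - 3 = 3)
V(o) = 18 + 2*o (V(o) = 2*(o + 9) = 2*(9 + o) = 18 + 2*o)
M(F) = -1/290 (M(F) = (½)/(-145) = (½)*(-1/145) = -1/290)
-468860 - M(91 - V(√(K + l(5)))) = -468860 - 1*(-1/290) = -468860 + 1/290 = -135969399/290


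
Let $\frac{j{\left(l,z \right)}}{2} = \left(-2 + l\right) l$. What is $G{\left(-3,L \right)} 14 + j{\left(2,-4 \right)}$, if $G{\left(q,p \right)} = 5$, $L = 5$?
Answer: $70$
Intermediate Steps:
$j{\left(l,z \right)} = 2 l \left(-2 + l\right)$ ($j{\left(l,z \right)} = 2 \left(-2 + l\right) l = 2 l \left(-2 + l\right)$)
$G{\left(-3,L \right)} 14 + j{\left(2,-4 \right)} = 5 \cdot 14 + 2 \cdot 2 \left(-2 + 2\right) = 70 + 2 \cdot 2 \cdot 0 = 70 + 0 = 70$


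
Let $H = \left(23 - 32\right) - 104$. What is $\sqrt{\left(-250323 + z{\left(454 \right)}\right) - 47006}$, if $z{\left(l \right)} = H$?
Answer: $i \sqrt{297442} \approx 545.38 i$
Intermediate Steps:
$H = -113$ ($H = -9 - 104 = -113$)
$z{\left(l \right)} = -113$
$\sqrt{\left(-250323 + z{\left(454 \right)}\right) - 47006} = \sqrt{\left(-250323 - 113\right) - 47006} = \sqrt{-250436 - 47006} = \sqrt{-297442} = i \sqrt{297442}$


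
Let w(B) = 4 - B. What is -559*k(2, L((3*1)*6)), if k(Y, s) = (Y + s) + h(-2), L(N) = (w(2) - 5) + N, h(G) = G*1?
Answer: -8385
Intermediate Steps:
h(G) = G
L(N) = -3 + N (L(N) = ((4 - 1*2) - 5) + N = ((4 - 2) - 5) + N = (2 - 5) + N = -3 + N)
k(Y, s) = -2 + Y + s (k(Y, s) = (Y + s) - 2 = -2 + Y + s)
-559*k(2, L((3*1)*6)) = -559*(-2 + 2 + (-3 + (3*1)*6)) = -559*(-2 + 2 + (-3 + 3*6)) = -559*(-2 + 2 + (-3 + 18)) = -559*(-2 + 2 + 15) = -559*15 = -8385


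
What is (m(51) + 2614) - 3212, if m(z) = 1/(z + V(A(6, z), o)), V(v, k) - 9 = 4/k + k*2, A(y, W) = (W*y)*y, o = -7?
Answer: -190157/318 ≈ -597.98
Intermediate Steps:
A(y, W) = W*y²
V(v, k) = 9 + 2*k + 4/k (V(v, k) = 9 + (4/k + k*2) = 9 + (4/k + 2*k) = 9 + (2*k + 4/k) = 9 + 2*k + 4/k)
m(z) = 1/(-39/7 + z) (m(z) = 1/(z + (9 + 2*(-7) + 4/(-7))) = 1/(z + (9 - 14 + 4*(-⅐))) = 1/(z + (9 - 14 - 4/7)) = 1/(z - 39/7) = 1/(-39/7 + z))
(m(51) + 2614) - 3212 = (7/(-39 + 7*51) + 2614) - 3212 = (7/(-39 + 357) + 2614) - 3212 = (7/318 + 2614) - 3212 = 831259/318 - 3212 = -190157/318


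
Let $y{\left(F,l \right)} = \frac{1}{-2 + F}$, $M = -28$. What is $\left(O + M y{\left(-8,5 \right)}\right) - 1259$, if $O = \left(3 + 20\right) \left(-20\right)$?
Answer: $- \frac{8581}{5} \approx -1716.2$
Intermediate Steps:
$O = -460$ ($O = 23 \left(-20\right) = -460$)
$\left(O + M y{\left(-8,5 \right)}\right) - 1259 = \left(-460 - \frac{28}{-2 - 8}\right) - 1259 = \left(-460 - \frac{28}{-10}\right) - 1259 = \left(-460 - - \frac{14}{5}\right) - 1259 = \left(-460 + \frac{14}{5}\right) - 1259 = - \frac{2286}{5} - 1259 = - \frac{8581}{5}$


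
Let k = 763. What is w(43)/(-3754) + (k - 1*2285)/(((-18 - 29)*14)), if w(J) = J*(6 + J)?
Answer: 2163591/1235066 ≈ 1.7518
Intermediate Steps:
w(43)/(-3754) + (k - 1*2285)/(((-18 - 29)*14)) = (43*(6 + 43))/(-3754) + (763 - 1*2285)/(((-18 - 29)*14)) = (43*49)*(-1/3754) + (763 - 2285)/((-47*14)) = 2107*(-1/3754) - 1522/(-658) = -2107/3754 - 1522*(-1/658) = -2107/3754 + 761/329 = 2163591/1235066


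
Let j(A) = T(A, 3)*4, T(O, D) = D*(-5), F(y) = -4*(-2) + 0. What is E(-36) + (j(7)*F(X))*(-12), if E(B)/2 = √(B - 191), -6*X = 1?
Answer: 5760 + 2*I*√227 ≈ 5760.0 + 30.133*I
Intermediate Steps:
X = -⅙ (X = -⅙*1 = -⅙ ≈ -0.16667)
E(B) = 2*√(-191 + B) (E(B) = 2*√(B - 191) = 2*√(-191 + B))
F(y) = 8 (F(y) = 8 + 0 = 8)
T(O, D) = -5*D
j(A) = -60 (j(A) = -5*3*4 = -15*4 = -60)
E(-36) + (j(7)*F(X))*(-12) = 2*√(-191 - 36) - 60*8*(-12) = 2*√(-227) - 480*(-12) = 2*(I*√227) + 5760 = 2*I*√227 + 5760 = 5760 + 2*I*√227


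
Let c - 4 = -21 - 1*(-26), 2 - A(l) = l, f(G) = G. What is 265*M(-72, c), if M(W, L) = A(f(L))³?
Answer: -90895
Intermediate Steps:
A(l) = 2 - l
c = 9 (c = 4 + (-21 - 1*(-26)) = 4 + (-21 + 26) = 4 + 5 = 9)
M(W, L) = (2 - L)³
265*M(-72, c) = 265*(-(-2 + 9)³) = 265*(-1*7³) = 265*(-1*343) = 265*(-343) = -90895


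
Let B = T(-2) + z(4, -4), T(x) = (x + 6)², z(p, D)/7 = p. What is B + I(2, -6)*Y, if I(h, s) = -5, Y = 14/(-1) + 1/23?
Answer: 2617/23 ≈ 113.78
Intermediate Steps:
Y = -321/23 (Y = 14*(-1) + 1*(1/23) = -14 + 1/23 = -321/23 ≈ -13.957)
z(p, D) = 7*p
T(x) = (6 + x)²
B = 44 (B = (6 - 2)² + 7*4 = 4² + 28 = 16 + 28 = 44)
B + I(2, -6)*Y = 44 - 5*(-321/23) = 44 + 1605/23 = 2617/23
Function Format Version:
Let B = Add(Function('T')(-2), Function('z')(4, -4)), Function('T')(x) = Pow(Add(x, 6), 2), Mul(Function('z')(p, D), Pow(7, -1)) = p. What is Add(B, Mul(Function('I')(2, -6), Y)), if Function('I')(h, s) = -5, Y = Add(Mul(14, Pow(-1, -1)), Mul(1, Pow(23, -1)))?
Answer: Rational(2617, 23) ≈ 113.78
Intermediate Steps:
Y = Rational(-321, 23) (Y = Add(Mul(14, -1), Mul(1, Rational(1, 23))) = Add(-14, Rational(1, 23)) = Rational(-321, 23) ≈ -13.957)
Function('z')(p, D) = Mul(7, p)
Function('T')(x) = Pow(Add(6, x), 2)
B = 44 (B = Add(Pow(Add(6, -2), 2), Mul(7, 4)) = Add(Pow(4, 2), 28) = Add(16, 28) = 44)
Add(B, Mul(Function('I')(2, -6), Y)) = Add(44, Mul(-5, Rational(-321, 23))) = Add(44, Rational(1605, 23)) = Rational(2617, 23)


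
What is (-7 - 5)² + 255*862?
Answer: 219954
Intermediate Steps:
(-7 - 5)² + 255*862 = (-12)² + 219810 = 144 + 219810 = 219954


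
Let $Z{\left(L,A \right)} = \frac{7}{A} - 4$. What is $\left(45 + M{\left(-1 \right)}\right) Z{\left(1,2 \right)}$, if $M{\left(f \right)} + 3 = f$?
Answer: $- \frac{41}{2} \approx -20.5$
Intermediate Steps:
$M{\left(f \right)} = -3 + f$
$Z{\left(L,A \right)} = -4 + \frac{7}{A}$ ($Z{\left(L,A \right)} = \frac{7}{A} - 4 = -4 + \frac{7}{A}$)
$\left(45 + M{\left(-1 \right)}\right) Z{\left(1,2 \right)} = \left(45 - 4\right) \left(-4 + \frac{7}{2}\right) = \left(45 - 4\right) \left(-4 + 7 \cdot \frac{1}{2}\right) = 41 \left(-4 + \frac{7}{2}\right) = 41 \left(- \frac{1}{2}\right) = - \frac{41}{2}$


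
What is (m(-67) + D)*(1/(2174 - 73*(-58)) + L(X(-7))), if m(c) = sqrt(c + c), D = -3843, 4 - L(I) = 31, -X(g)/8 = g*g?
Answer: 73877405/712 - 173015*I*sqrt(134)/6408 ≈ 1.0376e+5 - 312.55*I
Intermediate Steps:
X(g) = -8*g**2 (X(g) = -8*g*g = -8*g**2)
L(I) = -27 (L(I) = 4 - 1*31 = 4 - 31 = -27)
m(c) = sqrt(2)*sqrt(c) (m(c) = sqrt(2*c) = sqrt(2)*sqrt(c))
(m(-67) + D)*(1/(2174 - 73*(-58)) + L(X(-7))) = (sqrt(2)*sqrt(-67) - 3843)*(1/(2174 - 73*(-58)) - 27) = (sqrt(2)*(I*sqrt(67)) - 3843)*(1/(2174 + 4234) - 27) = (I*sqrt(134) - 3843)*(1/6408 - 27) = (-3843 + I*sqrt(134))*(1/6408 - 27) = (-3843 + I*sqrt(134))*(-173015/6408) = 73877405/712 - 173015*I*sqrt(134)/6408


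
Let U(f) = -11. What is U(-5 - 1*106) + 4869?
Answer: 4858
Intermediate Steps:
U(-5 - 1*106) + 4869 = -11 + 4869 = 4858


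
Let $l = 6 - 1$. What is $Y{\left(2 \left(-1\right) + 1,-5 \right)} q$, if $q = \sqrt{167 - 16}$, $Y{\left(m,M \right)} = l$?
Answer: $5 \sqrt{151} \approx 61.441$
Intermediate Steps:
$l = 5$
$Y{\left(m,M \right)} = 5$
$q = \sqrt{151} \approx 12.288$
$Y{\left(2 \left(-1\right) + 1,-5 \right)} q = 5 \sqrt{151}$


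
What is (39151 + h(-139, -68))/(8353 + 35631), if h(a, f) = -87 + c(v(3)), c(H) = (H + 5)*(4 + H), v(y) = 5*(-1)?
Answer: 4883/5498 ≈ 0.88814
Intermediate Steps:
v(y) = -5
c(H) = (4 + H)*(5 + H) (c(H) = (5 + H)*(4 + H) = (4 + H)*(5 + H))
h(a, f) = -87 (h(a, f) = -87 + (20 + (-5)**2 + 9*(-5)) = -87 + (20 + 25 - 45) = -87 + 0 = -87)
(39151 + h(-139, -68))/(8353 + 35631) = (39151 - 87)/(8353 + 35631) = 39064/43984 = 39064*(1/43984) = 4883/5498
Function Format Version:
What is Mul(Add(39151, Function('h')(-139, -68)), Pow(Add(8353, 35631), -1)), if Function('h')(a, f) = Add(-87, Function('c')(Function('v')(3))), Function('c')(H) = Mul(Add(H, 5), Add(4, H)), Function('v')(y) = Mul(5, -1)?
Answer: Rational(4883, 5498) ≈ 0.88814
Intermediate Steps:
Function('v')(y) = -5
Function('c')(H) = Mul(Add(4, H), Add(5, H)) (Function('c')(H) = Mul(Add(5, H), Add(4, H)) = Mul(Add(4, H), Add(5, H)))
Function('h')(a, f) = -87 (Function('h')(a, f) = Add(-87, Add(20, Pow(-5, 2), Mul(9, -5))) = Add(-87, Add(20, 25, -45)) = Add(-87, 0) = -87)
Mul(Add(39151, Function('h')(-139, -68)), Pow(Add(8353, 35631), -1)) = Mul(Add(39151, -87), Pow(Add(8353, 35631), -1)) = Mul(39064, Pow(43984, -1)) = Mul(39064, Rational(1, 43984)) = Rational(4883, 5498)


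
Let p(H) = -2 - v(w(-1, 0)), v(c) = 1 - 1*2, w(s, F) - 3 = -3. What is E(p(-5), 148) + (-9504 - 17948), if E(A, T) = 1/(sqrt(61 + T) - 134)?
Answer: -487190778/17747 - sqrt(209)/17747 ≈ -27452.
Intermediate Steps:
w(s, F) = 0 (w(s, F) = 3 - 3 = 0)
v(c) = -1 (v(c) = 1 - 2 = -1)
p(H) = -1 (p(H) = -2 - 1*(-1) = -2 + 1 = -1)
E(A, T) = 1/(-134 + sqrt(61 + T))
E(p(-5), 148) + (-9504 - 17948) = 1/(-134 + sqrt(61 + 148)) + (-9504 - 17948) = 1/(-134 + sqrt(209)) - 27452 = -27452 + 1/(-134 + sqrt(209))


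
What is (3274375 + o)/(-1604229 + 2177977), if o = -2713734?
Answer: 560641/573748 ≈ 0.97716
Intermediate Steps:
(3274375 + o)/(-1604229 + 2177977) = (3274375 - 2713734)/(-1604229 + 2177977) = 560641/573748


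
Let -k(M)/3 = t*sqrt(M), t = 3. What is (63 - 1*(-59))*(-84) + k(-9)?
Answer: -10248 - 27*I ≈ -10248.0 - 27.0*I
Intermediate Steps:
k(M) = -9*sqrt(M)
(63 - 1*(-59))*(-84) + k(-9) = (63 - 1*(-59))*(-84) - 27*I = (63 + 59)*(-84) - 27*I = 122*(-84) - 27*I = -10248 - 27*I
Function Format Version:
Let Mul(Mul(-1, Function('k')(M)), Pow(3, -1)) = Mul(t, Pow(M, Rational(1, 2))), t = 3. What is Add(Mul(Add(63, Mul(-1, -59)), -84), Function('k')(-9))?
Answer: Add(-10248, Mul(-27, I)) ≈ Add(-10248., Mul(-27.000, I))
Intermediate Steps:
Function('k')(M) = Mul(-9, Pow(M, Rational(1, 2))) (Function('k')(M) = Mul(-3, Mul(3, Pow(M, Rational(1, 2)))) = Mul(-9, Pow(M, Rational(1, 2))))
Add(Mul(Add(63, Mul(-1, -59)), -84), Function('k')(-9)) = Add(Mul(Add(63, Mul(-1, -59)), -84), Mul(-9, Pow(-9, Rational(1, 2)))) = Add(Mul(Add(63, 59), -84), Mul(-9, Mul(3, I))) = Add(Mul(122, -84), Mul(-27, I)) = Add(-10248, Mul(-27, I))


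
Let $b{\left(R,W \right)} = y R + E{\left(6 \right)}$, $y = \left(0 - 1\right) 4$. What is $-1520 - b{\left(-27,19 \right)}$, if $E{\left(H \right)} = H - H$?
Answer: $-1628$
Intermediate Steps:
$E{\left(H \right)} = 0$
$y = -4$ ($y = \left(-1\right) 4 = -4$)
$b{\left(R,W \right)} = - 4 R$ ($b{\left(R,W \right)} = - 4 R + 0 = - 4 R$)
$-1520 - b{\left(-27,19 \right)} = -1520 - \left(-4\right) \left(-27\right) = -1520 - 108 = -1628$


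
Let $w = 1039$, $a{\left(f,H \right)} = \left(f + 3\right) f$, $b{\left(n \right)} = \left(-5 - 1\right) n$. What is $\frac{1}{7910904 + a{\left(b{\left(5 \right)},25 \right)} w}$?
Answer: $\frac{1}{8752494} \approx 1.1425 \cdot 10^{-7}$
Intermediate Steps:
$b{\left(n \right)} = - 6 n$
$a{\left(f,H \right)} = f \left(3 + f\right)$ ($a{\left(f,H \right)} = \left(3 + f\right) f = f \left(3 + f\right)$)
$\frac{1}{7910904 + a{\left(b{\left(5 \right)},25 \right)} w} = \frac{1}{7910904 + \left(-6\right) 5 \left(3 - 30\right) 1039} = \frac{1}{7910904 + - 30 \left(3 - 30\right) 1039} = \frac{1}{7910904 + \left(-30\right) \left(-27\right) 1039} = \frac{1}{7910904 + 810 \cdot 1039} = \frac{1}{7910904 + 841590} = \frac{1}{8752494}$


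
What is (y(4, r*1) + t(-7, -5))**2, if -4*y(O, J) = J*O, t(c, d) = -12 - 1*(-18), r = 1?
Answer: 25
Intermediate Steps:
t(c, d) = 6 (t(c, d) = -12 + 18 = 6)
y(O, J) = -J*O/4
(y(4, r*1) + t(-7, -5))**2 = (-1/4*1*1*4 + 6)**2 = (-1/4*1*4 + 6)**2 = (-1 + 6)**2 = 5**2 = 25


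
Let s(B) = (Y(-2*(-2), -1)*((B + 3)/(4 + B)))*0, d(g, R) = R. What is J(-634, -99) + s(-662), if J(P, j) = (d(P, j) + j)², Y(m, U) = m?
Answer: 39204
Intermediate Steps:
s(B) = 0 (s(B) = ((-2*(-2))*((B + 3)/(4 + B)))*0 = (4*((3 + B)/(4 + B)))*0 = (4*(3 + B)/(4 + B))*0 = 0)
J(P, j) = 4*j² (J(P, j) = (j + j)² = (2*j)² = 4*j²)
J(-634, -99) + s(-662) = 4*(-99)² + 0 = 4*9801 + 0 = 39204 + 0 = 39204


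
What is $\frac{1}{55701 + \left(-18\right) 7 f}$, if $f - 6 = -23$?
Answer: $\frac{1}{57843} \approx 1.7288 \cdot 10^{-5}$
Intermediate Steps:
$f = -17$ ($f = 6 - 23 = -17$)
$\frac{1}{55701 + \left(-18\right) 7 f} = \frac{1}{55701 + \left(-18\right) 7 \left(-17\right)} = \frac{1}{55701 - -2142} = \frac{1}{55701 + 2142} = \frac{1}{57843}$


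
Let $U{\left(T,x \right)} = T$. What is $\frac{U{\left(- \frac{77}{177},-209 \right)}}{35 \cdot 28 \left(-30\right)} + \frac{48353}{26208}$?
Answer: $\frac{7924583}{4295200} \approx 1.845$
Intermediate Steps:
$\frac{U{\left(- \frac{77}{177},-209 \right)}}{35 \cdot 28 \left(-30\right)} + \frac{48353}{26208} = \frac{\left(-77\right) \frac{1}{177}}{35 \cdot 28 \left(-30\right)} + \frac{48353}{26208} = \frac{\left(-77\right) \frac{1}{177}}{980 \left(-30\right)} + 48353 \cdot \frac{1}{26208} = - \frac{77}{177 \left(-29400\right)} + \frac{48353}{26208} = \left(- \frac{77}{177}\right) \left(- \frac{1}{29400}\right) + \frac{48353}{26208} = \frac{11}{743400} + \frac{48353}{26208} = \frac{7924583}{4295200}$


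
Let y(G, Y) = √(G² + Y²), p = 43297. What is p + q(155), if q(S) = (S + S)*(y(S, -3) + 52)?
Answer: 59417 + 310*√24034 ≈ 1.0748e+5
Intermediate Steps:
q(S) = 2*S*(52 + √(9 + S²)) (q(S) = (S + S)*(√(S² + (-3)²) + 52) = (2*S)*(√(S² + 9) + 52) = (2*S)*(√(9 + S²) + 52) = (2*S)*(52 + √(9 + S²)) = 2*S*(52 + √(9 + S²)))
p + q(155) = 43297 + 2*155*(52 + √(9 + 155²)) = 43297 + 2*155*(52 + √(9 + 24025)) = 43297 + 2*155*(52 + √24034) = 43297 + (16120 + 310*√24034) = 59417 + 310*√24034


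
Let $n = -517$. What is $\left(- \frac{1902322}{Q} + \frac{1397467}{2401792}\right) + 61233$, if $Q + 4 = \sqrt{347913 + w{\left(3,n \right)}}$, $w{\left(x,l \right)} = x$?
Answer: $\frac{12786872709324901}{208895859200} - \frac{951161 \sqrt{86979}}{86975} \approx 57986.0$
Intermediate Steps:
$Q = -4 + 2 \sqrt{86979}$ ($Q = -4 + \sqrt{347913 + 3} = -4 + \sqrt{347916} = -4 + 2 \sqrt{86979} \approx 585.84$)
$\left(- \frac{1902322}{Q} + \frac{1397467}{2401792}\right) + 61233 = \left(- \frac{1902322}{-4 + 2 \sqrt{86979}} + \frac{1397467}{2401792}\right) + 61233 = \left(\frac{1397467}{2401792} - \frac{1902322}{-4 + 2 \sqrt{86979}}\right) + 61233 = \frac{147070327003}{2401792} - \frac{1902322}{-4 + 2 \sqrt{86979}}$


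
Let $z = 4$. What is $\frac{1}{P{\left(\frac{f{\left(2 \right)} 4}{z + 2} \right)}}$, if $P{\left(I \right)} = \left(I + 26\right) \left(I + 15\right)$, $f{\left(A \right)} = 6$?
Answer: $\frac{1}{570} \approx 0.0017544$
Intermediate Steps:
$P{\left(I \right)} = \left(15 + I\right) \left(26 + I\right)$ ($P{\left(I \right)} = \left(26 + I\right) \left(15 + I\right) = \left(15 + I\right) \left(26 + I\right)$)
$\frac{1}{P{\left(\frac{f{\left(2 \right)} 4}{z + 2} \right)}} = \frac{1}{390 + \left(\frac{6 \cdot 4}{4 + 2}\right)^{2} + 41 \frac{6 \cdot 4}{4 + 2}} = \frac{1}{390 + \left(\frac{24}{6}\right)^{2} + 41 \cdot \frac{24}{6}} = \frac{1}{390 + \left(24 \cdot \frac{1}{6}\right)^{2} + 41 \cdot 24 \cdot \frac{1}{6}} = \frac{1}{390 + 4^{2} + 41 \cdot 4} = \frac{1}{390 + 16 + 164} = \frac{1}{570}$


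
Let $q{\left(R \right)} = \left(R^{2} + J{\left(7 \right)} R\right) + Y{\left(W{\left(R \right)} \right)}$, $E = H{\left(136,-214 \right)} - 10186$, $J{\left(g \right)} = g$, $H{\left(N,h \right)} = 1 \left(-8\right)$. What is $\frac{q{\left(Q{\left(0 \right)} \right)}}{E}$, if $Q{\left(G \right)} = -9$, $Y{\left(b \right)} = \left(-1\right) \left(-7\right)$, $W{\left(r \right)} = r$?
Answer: $- \frac{25}{10194} \approx -0.0024524$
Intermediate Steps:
$H{\left(N,h \right)} = -8$
$Y{\left(b \right)} = 7$
$E = -10194$ ($E = -8 - 10186 = -10194$)
$q{\left(R \right)} = 7 + R^{2} + 7 R$ ($q{\left(R \right)} = \left(R^{2} + 7 R\right) + 7 = 7 + R^{2} + 7 R$)
$\frac{q{\left(Q{\left(0 \right)} \right)}}{E} = \frac{7 + \left(-9\right)^{2} + 7 \left(-9\right)}{-10194} = \left(7 + 81 - 63\right) \left(- \frac{1}{10194}\right) = 25 \left(- \frac{1}{10194}\right) = - \frac{25}{10194}$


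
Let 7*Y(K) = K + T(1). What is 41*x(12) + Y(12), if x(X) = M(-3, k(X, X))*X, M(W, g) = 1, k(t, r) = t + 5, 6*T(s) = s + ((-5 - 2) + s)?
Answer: 20731/42 ≈ 493.60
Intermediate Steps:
T(s) = -7/6 + s/3 (T(s) = (s + ((-5 - 2) + s))/6 = (s + (-7 + s))/6 = (-7 + 2*s)/6 = -7/6 + s/3)
k(t, r) = 5 + t
Y(K) = -5/42 + K/7 (Y(K) = (K + (-7/6 + (⅓)*1))/7 = (K + (-7/6 + ⅓))/7 = (K - ⅚)/7 = (-⅚ + K)/7 = -5/42 + K/7)
x(X) = X (x(X) = 1*X = X)
41*x(12) + Y(12) = 41*12 + (-5/42 + (⅐)*12) = 492 + (-5/42 + 12/7) = 492 + 67/42 = 20731/42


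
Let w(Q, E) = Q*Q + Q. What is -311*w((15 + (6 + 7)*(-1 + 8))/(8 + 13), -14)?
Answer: -4186682/441 ≈ -9493.6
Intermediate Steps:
w(Q, E) = Q + Q**2 (w(Q, E) = Q**2 + Q = Q + Q**2)
-311*w((15 + (6 + 7)*(-1 + 8))/(8 + 13), -14) = -311*(15 + (6 + 7)*(-1 + 8))/(8 + 13)*(1 + (15 + (6 + 7)*(-1 + 8))/(8 + 13)) = -311*(15 + 13*7)/21*(1 + (15 + 13*7)/21) = -311*(15 + 91)*(1/21)*(1 + (15 + 91)*(1/21)) = -311*106*(1/21)*(1 + 106*(1/21)) = -32966*(1 + 106/21)/21 = -32966*127/(21*21) = -311*13462/441 = -4186682/441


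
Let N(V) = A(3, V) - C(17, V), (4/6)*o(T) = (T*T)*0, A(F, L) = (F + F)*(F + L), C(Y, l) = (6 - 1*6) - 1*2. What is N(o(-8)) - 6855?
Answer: -6835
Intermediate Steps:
C(Y, l) = -2 (C(Y, l) = (6 - 6) - 2 = 0 - 2 = -2)
A(F, L) = 2*F*(F + L) (A(F, L) = (2*F)*(F + L) = 2*F*(F + L))
o(T) = 0 (o(T) = 3*((T*T)*0)/2 = 3*(T²*0)/2 = (3/2)*0 = 0)
N(V) = 20 + 6*V (N(V) = 2*3*(3 + V) - 1*(-2) = (18 + 6*V) + 2 = 20 + 6*V)
N(o(-8)) - 6855 = (20 + 6*0) - 6855 = (20 + 0) - 6855 = 20 - 6855 = -6835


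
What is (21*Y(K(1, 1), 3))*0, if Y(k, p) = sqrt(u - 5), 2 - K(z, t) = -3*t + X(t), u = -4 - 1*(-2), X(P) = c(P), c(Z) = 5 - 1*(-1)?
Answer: 0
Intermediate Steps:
c(Z) = 6 (c(Z) = 5 + 1 = 6)
X(P) = 6
u = -2 (u = -4 + 2 = -2)
K(z, t) = -4 + 3*t (K(z, t) = 2 - (-3*t + 6) = 2 - (6 - 3*t) = 2 + (-6 + 3*t) = -4 + 3*t)
Y(k, p) = I*sqrt(7) (Y(k, p) = sqrt(-2 - 5) = sqrt(-7) = I*sqrt(7))
(21*Y(K(1, 1), 3))*0 = (21*(I*sqrt(7)))*0 = (21*I*sqrt(7))*0 = 0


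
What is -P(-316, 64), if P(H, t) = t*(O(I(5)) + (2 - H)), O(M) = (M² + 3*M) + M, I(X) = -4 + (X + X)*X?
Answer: -167552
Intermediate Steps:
I(X) = -4 + 2*X² (I(X) = -4 + (2*X)*X = -4 + 2*X²)
O(M) = M² + 4*M
P(H, t) = t*(2302 - H) (P(H, t) = t*((-4 + 2*5²)*(4 + (-4 + 2*5²)) + (2 - H)) = t*((-4 + 2*25)*(4 + (-4 + 2*25)) + (2 - H)) = t*((-4 + 50)*(4 + (-4 + 50)) + (2 - H)) = t*(46*(4 + 46) + (2 - H)) = t*(46*50 + (2 - H)) = t*(2300 + (2 - H)) = t*(2302 - H))
-P(-316, 64) = -64*(2302 - 1*(-316)) = -64*(2302 + 316) = -64*2618 = -1*167552 = -167552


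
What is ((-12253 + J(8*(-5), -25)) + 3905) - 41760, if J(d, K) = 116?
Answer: -49992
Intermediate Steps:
((-12253 + J(8*(-5), -25)) + 3905) - 41760 = ((-12253 + 116) + 3905) - 41760 = (-12137 + 3905) - 41760 = -8232 - 41760 = -49992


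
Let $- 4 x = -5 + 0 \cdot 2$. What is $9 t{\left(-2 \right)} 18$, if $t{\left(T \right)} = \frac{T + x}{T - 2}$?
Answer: $\frac{243}{8} \approx 30.375$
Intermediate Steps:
$x = \frac{5}{4}$ ($x = - \frac{-5 + 0 \cdot 2}{4} = - \frac{-5 + 0}{4} = \left(- \frac{1}{4}\right) \left(-5\right) = \frac{5}{4} \approx 1.25$)
$t{\left(T \right)} = \frac{\frac{5}{4} + T}{-2 + T}$ ($t{\left(T \right)} = \frac{T + \frac{5}{4}}{T - 2} = \frac{\frac{5}{4} + T}{-2 + T}$)
$9 t{\left(-2 \right)} 18 = 9 \frac{\frac{5}{4} - 2}{-2 - 2} \cdot 18 = 9 \frac{1}{-4} \left(- \frac{3}{4}\right) 18 = 9 \left(\left(- \frac{1}{4}\right) \left(- \frac{3}{4}\right)\right) 18 = 9 \cdot \frac{3}{16} \cdot 18 = \frac{27}{16} \cdot 18 = \frac{243}{8}$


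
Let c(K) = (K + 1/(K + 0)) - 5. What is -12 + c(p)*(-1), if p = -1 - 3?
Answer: -11/4 ≈ -2.7500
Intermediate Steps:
p = -4
c(K) = -5 + K + 1/K (c(K) = (K + 1/K) - 5 = -5 + K + 1/K)
-12 + c(p)*(-1) = -12 + (-5 - 4 + 1/(-4))*(-1) = -12 + (-5 - 4 - ¼)*(-1) = -12 - 37/4*(-1) = -12 + 37/4 = -11/4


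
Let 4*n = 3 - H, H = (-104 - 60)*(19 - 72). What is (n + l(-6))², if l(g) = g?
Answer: 75916369/16 ≈ 4.7448e+6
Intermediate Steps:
H = 8692 (H = -164*(-53) = 8692)
n = -8689/4 (n = (3 - 1*8692)/4 = (3 - 8692)/4 = (¼)*(-8689) = -8689/4 ≈ -2172.3)
(n + l(-6))² = (-8689/4 - 6)² = (-8713/4)² = 75916369/16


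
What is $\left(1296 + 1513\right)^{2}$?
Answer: $7890481$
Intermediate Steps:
$\left(1296 + 1513\right)^{2} = 2809^{2} = 7890481$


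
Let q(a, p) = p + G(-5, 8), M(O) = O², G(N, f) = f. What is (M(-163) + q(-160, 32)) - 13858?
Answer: 12751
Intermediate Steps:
q(a, p) = 8 + p (q(a, p) = p + 8 = 8 + p)
(M(-163) + q(-160, 32)) - 13858 = ((-163)² + (8 + 32)) - 13858 = (26569 + 40) - 13858 = 26609 - 13858 = 12751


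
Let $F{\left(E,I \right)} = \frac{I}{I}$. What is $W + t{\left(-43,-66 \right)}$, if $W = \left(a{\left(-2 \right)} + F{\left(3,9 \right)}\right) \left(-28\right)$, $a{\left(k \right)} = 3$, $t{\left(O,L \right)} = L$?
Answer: $-178$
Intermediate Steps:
$F{\left(E,I \right)} = 1$
$W = -112$ ($W = \left(3 + 1\right) \left(-28\right) = 4 \left(-28\right) = -112$)
$W + t{\left(-43,-66 \right)} = -112 - 66 = -178$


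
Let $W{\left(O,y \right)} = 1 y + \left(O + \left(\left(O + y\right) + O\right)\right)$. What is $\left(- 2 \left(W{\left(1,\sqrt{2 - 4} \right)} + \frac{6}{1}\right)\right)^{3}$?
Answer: $-4104 - 3760 i \sqrt{2} \approx -4104.0 - 5317.4 i$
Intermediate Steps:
$W{\left(O,y \right)} = 2 y + 3 O$ ($W{\left(O,y \right)} = y + \left(O + \left(y + 2 O\right)\right) = y + \left(y + 3 O\right) = 2 y + 3 O$)
$\left(- 2 \left(W{\left(1,\sqrt{2 - 4} \right)} + \frac{6}{1}\right)\right)^{3} = \left(- 2 \left(\left(2 \sqrt{2 - 4} + 3 \cdot 1\right) + \frac{6}{1}\right)\right)^{3} = \left(- 2 \left(\left(2 \sqrt{-2} + 3\right) + 6 \cdot 1\right)\right)^{3} = \left(- 2 \left(\left(2 i \sqrt{2} + 3\right) + 6\right)\right)^{3} = \left(- 2 \left(\left(3 + 2 i \sqrt{2}\right) + 6\right)\right)^{3} = \left(- 2 \left(9 + 2 i \sqrt{2}\right)\right)^{3} = \left(-18 - 4 i \sqrt{2}\right)^{3}$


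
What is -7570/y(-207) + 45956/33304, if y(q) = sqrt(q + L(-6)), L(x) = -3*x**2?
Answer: 11489/8326 + 1514*I*sqrt(35)/21 ≈ 1.3799 + 426.52*I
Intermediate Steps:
y(q) = sqrt(-108 + q) (y(q) = sqrt(q - 3*(-6)**2) = sqrt(q - 3*36) = sqrt(q - 108) = sqrt(-108 + q))
-7570/y(-207) + 45956/33304 = -7570/sqrt(-108 - 207) + 45956/33304 = -7570*(-I*sqrt(35)/105) + 45956*(1/33304) = -7570*(-I*sqrt(35)/105) + 11489/8326 = -(-1514)*I*sqrt(35)/21 + 11489/8326 = 1514*I*sqrt(35)/21 + 11489/8326 = 11489/8326 + 1514*I*sqrt(35)/21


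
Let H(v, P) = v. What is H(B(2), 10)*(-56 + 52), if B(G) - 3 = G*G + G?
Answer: -36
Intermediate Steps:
B(G) = 3 + G + G² (B(G) = 3 + (G*G + G) = 3 + (G² + G) = 3 + (G + G²) = 3 + G + G²)
H(B(2), 10)*(-56 + 52) = (3 + 2 + 2²)*(-56 + 52) = (3 + 2 + 4)*(-4) = 9*(-4) = -36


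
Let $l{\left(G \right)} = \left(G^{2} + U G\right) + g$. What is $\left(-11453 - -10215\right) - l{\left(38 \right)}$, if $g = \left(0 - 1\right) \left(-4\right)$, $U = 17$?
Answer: $-3332$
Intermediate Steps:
$g = 4$ ($g = \left(-1\right) \left(-4\right) = 4$)
$l{\left(G \right)} = 4 + G^{2} + 17 G$ ($l{\left(G \right)} = \left(G^{2} + 17 G\right) + 4 = 4 + G^{2} + 17 G$)
$\left(-11453 - -10215\right) - l{\left(38 \right)} = \left(-11453 - -10215\right) - \left(4 + 38^{2} + 17 \cdot 38\right) = \left(-11453 + 10215\right) - \left(4 + 1444 + 646\right) = -1238 - 2094 = -3332$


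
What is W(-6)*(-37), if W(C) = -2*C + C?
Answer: -222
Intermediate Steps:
W(C) = -C
W(-6)*(-37) = -1*(-6)*(-37) = 6*(-37) = -222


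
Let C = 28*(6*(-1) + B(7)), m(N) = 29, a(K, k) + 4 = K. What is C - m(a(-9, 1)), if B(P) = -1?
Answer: -225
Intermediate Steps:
a(K, k) = -4 + K
C = -196 (C = 28*(6*(-1) - 1) = 28*(-6 - 1) = 28*(-7) = -196)
C - m(a(-9, 1)) = -196 - 1*29 = -196 - 29 = -225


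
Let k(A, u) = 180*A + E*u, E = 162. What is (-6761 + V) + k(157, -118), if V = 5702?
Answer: 8085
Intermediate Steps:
k(A, u) = 162*u + 180*A (k(A, u) = 180*A + 162*u = 162*u + 180*A)
(-6761 + V) + k(157, -118) = (-6761 + 5702) + (162*(-118) + 180*157) = -1059 + (-19116 + 28260) = -1059 + 9144 = 8085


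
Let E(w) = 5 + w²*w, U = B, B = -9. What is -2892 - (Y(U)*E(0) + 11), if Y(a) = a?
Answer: -2858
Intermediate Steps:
U = -9
E(w) = 5 + w³
-2892 - (Y(U)*E(0) + 11) = -2892 - (-9*(5 + 0³) + 11) = -2892 - (-9*(5 + 0) + 11) = -2892 - (-9*5 + 11) = -2892 - (-45 + 11) = -2892 - 1*(-34) = -2892 + 34 = -2858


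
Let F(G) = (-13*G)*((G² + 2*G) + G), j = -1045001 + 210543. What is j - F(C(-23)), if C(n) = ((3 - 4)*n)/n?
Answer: -834432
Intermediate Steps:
C(n) = -1 (C(n) = (-n)/n = -1)
j = -834458
F(G) = -13*G*(G² + 3*G) (F(G) = (-13*G)*(G² + 3*G) = -13*G*(G² + 3*G))
j - F(C(-23)) = -834458 - 13*(-1)²*(-3 - 1*(-1)) = -834458 - 13*(-3 + 1) = -834458 - 13*(-2) = -834458 - 1*(-26) = -834458 + 26 = -834432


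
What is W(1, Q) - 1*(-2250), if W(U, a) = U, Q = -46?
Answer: 2251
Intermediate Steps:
W(1, Q) - 1*(-2250) = 1 - 1*(-2250) = 1 + 2250 = 2251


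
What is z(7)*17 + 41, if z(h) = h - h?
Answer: 41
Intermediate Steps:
z(h) = 0
z(7)*17 + 41 = 0*17 + 41 = 0 + 41 = 41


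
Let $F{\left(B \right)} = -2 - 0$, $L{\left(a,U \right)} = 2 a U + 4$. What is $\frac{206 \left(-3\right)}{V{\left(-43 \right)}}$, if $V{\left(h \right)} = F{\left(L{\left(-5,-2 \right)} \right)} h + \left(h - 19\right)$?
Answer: $- \frac{103}{4} \approx -25.75$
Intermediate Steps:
$L{\left(a,U \right)} = 4 + 2 U a$ ($L{\left(a,U \right)} = 2 U a + 4 = 4 + 2 U a$)
$F{\left(B \right)} = -2$ ($F{\left(B \right)} = -2 + 0 = -2$)
$V{\left(h \right)} = -19 - h$ ($V{\left(h \right)} = - 2 h + \left(h - 19\right) = - 2 h + \left(-19 + h\right) = -19 - h$)
$\frac{206 \left(-3\right)}{V{\left(-43 \right)}} = \frac{206 \left(-3\right)}{-19 - -43} = - \frac{618}{-19 + 43} = - \frac{618}{24} = \left(-618\right) \frac{1}{24} = - \frac{103}{4}$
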